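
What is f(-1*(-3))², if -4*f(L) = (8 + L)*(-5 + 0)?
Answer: 3025/16 ≈ 189.06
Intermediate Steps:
f(L) = 10 + 5*L/4 (f(L) = -(8 + L)*(-5 + 0)/4 = -(8 + L)*(-5)/4 = -(-40 - 5*L)/4 = 10 + 5*L/4)
f(-1*(-3))² = (10 + 5*(-1*(-3))/4)² = (10 + (5/4)*3)² = (10 + 15/4)² = (55/4)² = 3025/16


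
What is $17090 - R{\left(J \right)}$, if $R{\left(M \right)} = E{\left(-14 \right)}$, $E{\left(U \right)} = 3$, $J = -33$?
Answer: $17087$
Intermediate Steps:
$R{\left(M \right)} = 3$
$17090 - R{\left(J \right)} = 17090 - 3 = 17087$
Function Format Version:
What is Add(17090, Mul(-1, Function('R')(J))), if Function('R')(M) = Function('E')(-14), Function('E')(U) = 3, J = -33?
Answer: 17087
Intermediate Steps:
Function('R')(M) = 3
Add(17090, Mul(-1, Function('R')(J))) = Add(17090, Mul(-1, 3)) = Add(17090, -3) = 17087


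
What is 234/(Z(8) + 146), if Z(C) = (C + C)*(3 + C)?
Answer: 117/161 ≈ 0.72671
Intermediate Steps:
Z(C) = 2*C*(3 + C) (Z(C) = (2*C)*(3 + C) = 2*C*(3 + C))
234/(Z(8) + 146) = 234/(2*8*(3 + 8) + 146) = 234/(2*8*11 + 146) = 234/(176 + 146) = 234/322 = 234*(1/322) = 117/161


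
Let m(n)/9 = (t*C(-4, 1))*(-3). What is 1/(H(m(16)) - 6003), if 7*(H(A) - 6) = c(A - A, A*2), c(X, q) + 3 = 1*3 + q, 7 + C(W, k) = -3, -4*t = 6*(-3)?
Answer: -7/39549 ≈ -0.00017700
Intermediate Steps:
t = 9/2 (t = -3*(-3)/2 = -1/4*(-18) = 9/2 ≈ 4.5000)
C(W, k) = -10 (C(W, k) = -7 - 3 = -10)
c(X, q) = q (c(X, q) = -3 + (1*3 + q) = -3 + (3 + q) = q)
m(n) = 1215 (m(n) = 9*(((9/2)*(-10))*(-3)) = 9*(-45*(-3)) = 9*135 = 1215)
H(A) = 6 + 2*A/7 (H(A) = 6 + (A*2)/7 = 6 + (2*A)/7 = 6 + 2*A/7)
1/(H(m(16)) - 6003) = 1/((6 + (2/7)*1215) - 6003) = 1/((6 + 2430/7) - 6003) = 1/(2472/7 - 6003) = 1/(-39549/7) = -7/39549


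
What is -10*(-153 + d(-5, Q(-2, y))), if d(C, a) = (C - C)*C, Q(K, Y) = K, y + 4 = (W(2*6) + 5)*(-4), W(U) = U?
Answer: 1530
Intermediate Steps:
y = -72 (y = -4 + (2*6 + 5)*(-4) = -4 + (12 + 5)*(-4) = -4 + 17*(-4) = -4 - 68 = -72)
d(C, a) = 0 (d(C, a) = 0*C = 0)
-10*(-153 + d(-5, Q(-2, y))) = -10*(-153 + 0) = -10*(-153) = 1530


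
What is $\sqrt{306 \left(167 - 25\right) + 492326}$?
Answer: $\sqrt{535778} \approx 731.97$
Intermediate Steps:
$\sqrt{306 \left(167 - 25\right) + 492326} = \sqrt{306 \cdot 142 + 492326} = \sqrt{43452 + 492326} = \sqrt{535778}$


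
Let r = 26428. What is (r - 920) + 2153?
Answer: 27661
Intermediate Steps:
(r - 920) + 2153 = (26428 - 920) + 2153 = 25508 + 2153 = 27661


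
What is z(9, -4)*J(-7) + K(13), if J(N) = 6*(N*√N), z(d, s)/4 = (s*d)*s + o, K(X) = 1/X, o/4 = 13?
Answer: 1/13 - 32928*I*√7 ≈ 0.076923 - 87119.0*I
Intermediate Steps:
o = 52 (o = 4*13 = 52)
K(X) = 1/X
z(d, s) = 208 + 4*d*s² (z(d, s) = 4*((s*d)*s + 52) = 4*((d*s)*s + 52) = 4*(d*s² + 52) = 4*(52 + d*s²) = 208 + 4*d*s²)
J(N) = 6*N^(3/2)
z(9, -4)*J(-7) + K(13) = (208 + 4*9*(-4)²)*(6*(-7)^(3/2)) + 1/13 = (208 + 4*9*16)*(6*(-7*I*√7)) + 1/13 = (208 + 576)*(-42*I*√7) + 1/13 = 784*(-42*I*√7) + 1/13 = -32928*I*√7 + 1/13 = 1/13 - 32928*I*√7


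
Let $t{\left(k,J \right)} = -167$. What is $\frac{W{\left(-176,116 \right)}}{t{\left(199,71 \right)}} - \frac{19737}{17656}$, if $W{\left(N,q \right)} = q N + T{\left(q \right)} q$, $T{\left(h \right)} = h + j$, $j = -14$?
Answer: $\frac{148263025}{2948552} \approx 50.283$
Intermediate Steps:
$T{\left(h \right)} = -14 + h$ ($T{\left(h \right)} = h - 14 = -14 + h$)
$W{\left(N,q \right)} = N q + q \left(-14 + q\right)$ ($W{\left(N,q \right)} = q N + \left(-14 + q\right) q = N q + q \left(-14 + q\right)$)
$\frac{W{\left(-176,116 \right)}}{t{\left(199,71 \right)}} - \frac{19737}{17656} = \frac{116 \left(-14 - 176 + 116\right)}{-167} - \frac{19737}{17656} = 116 \left(-74\right) \left(- \frac{1}{167}\right) - \frac{19737}{17656} = \left(-8584\right) \left(- \frac{1}{167}\right) - \frac{19737}{17656} = \frac{8584}{167} - \frac{19737}{17656} = \frac{148263025}{2948552}$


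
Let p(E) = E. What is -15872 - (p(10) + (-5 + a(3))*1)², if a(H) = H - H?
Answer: -15897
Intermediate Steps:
a(H) = 0
-15872 - (p(10) + (-5 + a(3))*1)² = -15872 - (10 + (-5 + 0)*1)² = -15872 - (10 - 5*1)² = -15872 - (10 - 5)² = -15872 - 1*5² = -15872 - 1*25 = -15872 - 25 = -15897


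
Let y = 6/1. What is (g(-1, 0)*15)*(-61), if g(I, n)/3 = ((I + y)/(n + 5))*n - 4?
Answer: 10980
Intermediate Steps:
y = 6 (y = 6*1 = 6)
g(I, n) = -12 + 3*n*(6 + I)/(5 + n) (g(I, n) = 3*(((I + 6)/(n + 5))*n - 4) = 3*(((6 + I)/(5 + n))*n - 4) = 3*(n*(6 + I)/(5 + n) - 4) = 3*(-4 + n*(6 + I)/(5 + n)) = -12 + 3*n*(6 + I)/(5 + n))
(g(-1, 0)*15)*(-61) = ((3*(-20 + 2*0 - 1*0)/(5 + 0))*15)*(-61) = ((3*(-20 + 0 + 0)/5)*15)*(-61) = ((3*(⅕)*(-20))*15)*(-61) = -12*15*(-61) = -180*(-61) = 10980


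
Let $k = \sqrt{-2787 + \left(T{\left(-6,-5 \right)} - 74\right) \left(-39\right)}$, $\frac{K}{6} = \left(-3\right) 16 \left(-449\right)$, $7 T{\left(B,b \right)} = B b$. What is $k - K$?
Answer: $-129312 + \frac{3 i \sqrt{371}}{7} \approx -1.2931 \cdot 10^{5} + 8.2549 i$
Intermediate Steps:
$T{\left(B,b \right)} = \frac{B b}{7}$
$K = 129312$ ($K = 6 \left(-3\right) 16 \left(-449\right) = 6 \left(\left(-48\right) \left(-449\right)\right) = 6 \cdot 21552 = 129312$)
$k = \frac{3 i \sqrt{371}}{7}$ ($k = \sqrt{-2787 + \left(\frac{1}{7} \left(-6\right) \left(-5\right) - 74\right) \left(-39\right)} = \sqrt{-2787 + \left(\frac{30}{7} - 74\right) \left(-39\right)} = \sqrt{-2787 - - \frac{19032}{7}} = \sqrt{-2787 + \frac{19032}{7}} = \sqrt{- \frac{477}{7}} = \frac{3 i \sqrt{371}}{7} \approx 8.2549 i$)
$k - K = \frac{3 i \sqrt{371}}{7} - 129312 = -129312 + \frac{3 i \sqrt{371}}{7}$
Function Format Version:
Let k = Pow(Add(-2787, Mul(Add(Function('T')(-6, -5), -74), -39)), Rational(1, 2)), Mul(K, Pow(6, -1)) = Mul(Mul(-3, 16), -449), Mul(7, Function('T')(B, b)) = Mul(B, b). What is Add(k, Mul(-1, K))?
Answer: Add(-129312, Mul(Rational(3, 7), I, Pow(371, Rational(1, 2)))) ≈ Add(-1.2931e+5, Mul(8.2549, I))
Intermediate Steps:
Function('T')(B, b) = Mul(Rational(1, 7), B, b) (Function('T')(B, b) = Mul(Rational(1, 7), Mul(B, b)) = Mul(Rational(1, 7), B, b))
K = 129312 (K = Mul(6, Mul(Mul(-3, 16), -449)) = Mul(6, Mul(-48, -449)) = Mul(6, 21552) = 129312)
k = Mul(Rational(3, 7), I, Pow(371, Rational(1, 2))) (k = Pow(Add(-2787, Mul(Add(Mul(Rational(1, 7), -6, -5), -74), -39)), Rational(1, 2)) = Pow(Add(-2787, Mul(Add(Rational(30, 7), -74), -39)), Rational(1, 2)) = Pow(Add(-2787, Mul(Rational(-488, 7), -39)), Rational(1, 2)) = Pow(Add(-2787, Rational(19032, 7)), Rational(1, 2)) = Pow(Rational(-477, 7), Rational(1, 2)) = Mul(Rational(3, 7), I, Pow(371, Rational(1, 2))) ≈ Mul(8.2549, I))
Add(k, Mul(-1, K)) = Add(Mul(Rational(3, 7), I, Pow(371, Rational(1, 2))), Mul(-1, 129312)) = Add(Mul(Rational(3, 7), I, Pow(371, Rational(1, 2))), -129312) = Add(-129312, Mul(Rational(3, 7), I, Pow(371, Rational(1, 2))))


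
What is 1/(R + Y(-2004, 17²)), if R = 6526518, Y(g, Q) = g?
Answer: 1/6524514 ≈ 1.5327e-7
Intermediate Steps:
1/(R + Y(-2004, 17²)) = 1/(6526518 - 2004) = 1/6524514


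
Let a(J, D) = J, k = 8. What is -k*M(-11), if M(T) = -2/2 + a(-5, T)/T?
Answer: 48/11 ≈ 4.3636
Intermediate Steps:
M(T) = -1 - 5/T (M(T) = -2/2 - 5/T = -2*½ - 5/T = -1 - 5/T)
-k*M(-11) = -8*(-5 - 1*(-11))/(-11) = -8*(-(-5 + 11)/11) = -8*(-1/11*6) = -8*(-6)/11 = -1*(-48/11) = 48/11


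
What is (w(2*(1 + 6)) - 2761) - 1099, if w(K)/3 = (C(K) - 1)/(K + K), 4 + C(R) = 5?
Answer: -3860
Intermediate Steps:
C(R) = 1 (C(R) = -4 + 5 = 1)
w(K) = 0 (w(K) = 3*((1 - 1)/(K + K)) = 3*(0/((2*K))) = 3*(0*(1/(2*K))) = 3*0 = 0)
(w(2*(1 + 6)) - 2761) - 1099 = (0 - 2761) - 1099 = -2761 - 1099 = -3860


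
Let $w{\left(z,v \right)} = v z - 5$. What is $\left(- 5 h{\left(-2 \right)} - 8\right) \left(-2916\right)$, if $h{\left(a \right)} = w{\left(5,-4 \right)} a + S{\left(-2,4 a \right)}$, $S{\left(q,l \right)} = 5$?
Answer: $825228$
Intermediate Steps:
$w{\left(z,v \right)} = -5 + v z$
$h{\left(a \right)} = 5 - 25 a$ ($h{\left(a \right)} = \left(-5 - 20\right) a + 5 = - 25 a + 5 = 5 - 25 a$)
$\left(- 5 h{\left(-2 \right)} - 8\right) \left(-2916\right) = \left(- 5 \left(5 - -50\right) - 8\right) \left(-2916\right) = \left(- 5 \left(5 + 50\right) - 8\right) \left(-2916\right) = \left(\left(-5\right) 55 - 8\right) \left(-2916\right) = \left(-275 - 8\right) \left(-2916\right) = \left(-283\right) \left(-2916\right) = 825228$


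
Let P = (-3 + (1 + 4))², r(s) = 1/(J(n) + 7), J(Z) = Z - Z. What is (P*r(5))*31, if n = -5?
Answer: 124/7 ≈ 17.714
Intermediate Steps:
J(Z) = 0
r(s) = ⅐ (r(s) = 1/(0 + 7) = 1/7 = ⅐)
P = 4 (P = (-3 + 5)² = 2² = 4)
(P*r(5))*31 = (4*(⅐))*31 = (4/7)*31 = 124/7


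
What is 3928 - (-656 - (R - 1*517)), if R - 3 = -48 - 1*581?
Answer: 3441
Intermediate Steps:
R = -626 (R = 3 + (-48 - 1*581) = 3 + (-48 - 581) = 3 - 629 = -626)
3928 - (-656 - (R - 1*517)) = 3928 - (-656 - (-626 - 1*517)) = 3928 - (-656 - (-626 - 517)) = 3928 - (-656 - 1*(-1143)) = 3928 - (-656 + 1143) = 3928 - 1*487 = 3928 - 487 = 3441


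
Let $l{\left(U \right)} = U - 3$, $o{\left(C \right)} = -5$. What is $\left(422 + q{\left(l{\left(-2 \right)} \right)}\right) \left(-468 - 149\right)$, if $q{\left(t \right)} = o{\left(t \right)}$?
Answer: $-257289$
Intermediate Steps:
$l{\left(U \right)} = -3 + U$ ($l{\left(U \right)} = U - 3 = -3 + U$)
$q{\left(t \right)} = -5$
$\left(422 + q{\left(l{\left(-2 \right)} \right)}\right) \left(-468 - 149\right) = \left(422 - 5\right) \left(-468 - 149\right) = 417 \left(-617\right) = -257289$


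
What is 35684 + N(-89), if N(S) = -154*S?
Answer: 49390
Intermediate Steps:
35684 + N(-89) = 35684 - 154*(-89) = 35684 + 13706 = 49390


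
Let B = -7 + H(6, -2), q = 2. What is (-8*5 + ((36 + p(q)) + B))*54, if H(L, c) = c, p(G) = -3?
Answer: -864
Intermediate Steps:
B = -9 (B = -7 - 2 = -9)
(-8*5 + ((36 + p(q)) + B))*54 = (-8*5 + ((36 - 3) - 9))*54 = (-40 + (33 - 9))*54 = (-40 + 24)*54 = -16*54 = -864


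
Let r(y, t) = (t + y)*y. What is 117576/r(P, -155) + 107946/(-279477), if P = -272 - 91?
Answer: 7049534/29489999 ≈ 0.23905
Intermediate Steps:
P = -363
r(y, t) = y*(t + y)
117576/r(P, -155) + 107946/(-279477) = 117576/((-363*(-155 - 363))) + 107946/(-279477) = 117576/((-363*(-518))) + 107946*(-1/279477) = 117576/188034 - 3998/10351 = 117576*(1/188034) - 3998/10351 = 19596/31339 - 3998/10351 = 7049534/29489999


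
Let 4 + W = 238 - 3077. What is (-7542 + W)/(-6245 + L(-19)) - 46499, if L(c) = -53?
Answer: -4370751/94 ≈ -46497.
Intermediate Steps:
W = -2843 (W = -4 + (238 - 3077) = -4 - 2839 = -2843)
(-7542 + W)/(-6245 + L(-19)) - 46499 = (-7542 - 2843)/(-6245 - 53) - 46499 = -10385/(-6298) - 46499 = -10385*(-1/6298) - 46499 = 155/94 - 46499 = -4370751/94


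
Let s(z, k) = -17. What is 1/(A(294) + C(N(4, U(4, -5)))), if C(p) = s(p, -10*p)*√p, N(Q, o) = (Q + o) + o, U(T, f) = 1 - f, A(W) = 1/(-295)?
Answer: -295/20061 ≈ -0.014705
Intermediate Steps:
A(W) = -1/295
N(Q, o) = Q + 2*o
C(p) = -17*√p
1/(A(294) + C(N(4, U(4, -5)))) = 1/(-1/295 - 17*√(4 + 2*(1 - 1*(-5)))) = 1/(-1/295 - 17*√(4 + 2*(1 + 5))) = 1/(-1/295 - 17*√(4 + 2*6)) = 1/(-1/295 - 17*√(4 + 12)) = 1/(-1/295 - 17*√16) = 1/(-1/295 - 17*4) = 1/(-1/295 - 68) = 1/(-20061/295) = -295/20061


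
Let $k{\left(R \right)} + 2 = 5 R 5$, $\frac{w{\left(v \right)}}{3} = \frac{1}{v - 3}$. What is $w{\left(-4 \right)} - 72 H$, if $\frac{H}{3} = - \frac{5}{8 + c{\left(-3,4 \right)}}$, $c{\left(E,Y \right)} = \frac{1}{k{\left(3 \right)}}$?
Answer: $\frac{12225}{91} \approx 134.34$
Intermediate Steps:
$w{\left(v \right)} = \frac{3}{-3 + v}$ ($w{\left(v \right)} = \frac{3}{v - 3} = \frac{3}{-3 + v}$)
$k{\left(R \right)} = -2 + 25 R$ ($k{\left(R \right)} = -2 + 5 R 5 = -2 + 25 R$)
$c{\left(E,Y \right)} = \frac{1}{73}$ ($c{\left(E,Y \right)} = \frac{1}{-2 + 25 \cdot 3} = \frac{1}{-2 + 75} = \frac{1}{73}$)
$H = - \frac{73}{39}$ ($H = 3 \left(- \frac{5}{8 + \frac{1}{73}}\right) = 3 \left(- \frac{5}{\frac{585}{73}}\right) = 3 \left(\left(-5\right) \frac{73}{585}\right) = 3 \left(- \frac{73}{117}\right) = - \frac{73}{39} \approx -1.8718$)
$w{\left(-4 \right)} - 72 H = \frac{3}{-3 - 4} - - \frac{1752}{13} = \frac{3}{-7} + \frac{1752}{13} = 3 \left(- \frac{1}{7}\right) + \frac{1752}{13} = - \frac{3}{7} + \frac{1752}{13} = \frac{12225}{91}$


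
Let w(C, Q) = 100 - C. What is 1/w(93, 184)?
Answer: 1/7 ≈ 0.14286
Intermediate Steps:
1/w(93, 184) = 1/(100 - 1*93) = 1/(100 - 93) = 1/7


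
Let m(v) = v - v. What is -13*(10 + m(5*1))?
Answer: -130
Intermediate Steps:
m(v) = 0
-13*(10 + m(5*1)) = -13*(10 + 0) = -13*10 = -130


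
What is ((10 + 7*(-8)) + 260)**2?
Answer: 45796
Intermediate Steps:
((10 + 7*(-8)) + 260)**2 = ((10 - 56) + 260)**2 = (-46 + 260)**2 = 214**2 = 45796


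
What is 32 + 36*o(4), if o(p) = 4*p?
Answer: 608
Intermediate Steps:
32 + 36*o(4) = 32 + 36*(4*4) = 32 + 36*16 = 32 + 576 = 608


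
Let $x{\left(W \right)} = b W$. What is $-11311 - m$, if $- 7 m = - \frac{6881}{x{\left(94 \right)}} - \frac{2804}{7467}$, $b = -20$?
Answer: $- \frac{1111437450013}{98265720} \approx -11311.0$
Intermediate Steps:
$x{\left(W \right)} = - 20 W$
$m = - \frac{46108907}{98265720}$ ($m = - \frac{- \frac{6881}{\left(-20\right) 94} - \frac{2804}{7467}}{7} = - \frac{- \frac{6881}{-1880} - \frac{2804}{7467}}{7} = - \frac{\left(-6881\right) \left(- \frac{1}{1880}\right) - \frac{2804}{7467}}{7} = - \frac{\frac{6881}{1880} - \frac{2804}{7467}}{7} = \left(- \frac{1}{7}\right) \frac{46108907}{14037960} = - \frac{46108907}{98265720} \approx -0.46923$)
$-11311 - m = -11311 - - \frac{46108907}{98265720} = -11311 + \frac{46108907}{98265720} = - \frac{1111437450013}{98265720}$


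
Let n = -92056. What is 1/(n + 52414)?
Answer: -1/39642 ≈ -2.5226e-5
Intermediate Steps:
1/(n + 52414) = 1/(-92056 + 52414) = 1/(-39642) = -1/39642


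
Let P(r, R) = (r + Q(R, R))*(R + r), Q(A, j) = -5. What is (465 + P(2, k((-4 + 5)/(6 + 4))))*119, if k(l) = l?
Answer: 545853/10 ≈ 54585.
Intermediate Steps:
P(r, R) = (-5 + r)*(R + r) (P(r, R) = (r - 5)*(R + r) = (-5 + r)*(R + r))
(465 + P(2, k((-4 + 5)/(6 + 4))))*119 = (465 + (2**2 - 5*(-4 + 5)/(6 + 4) - 5*2 + ((-4 + 5)/(6 + 4))*2))*119 = (465 + (4 - 5/10 - 10 + (1/10)*2))*119 = (465 + (4 - 5/10 - 10 + (1*(1/10))*2))*119 = (465 + (4 - 5*1/10 - 10 + (1/10)*2))*119 = (465 + (4 - 1/2 - 10 + 1/5))*119 = (465 - 63/10)*119 = (4587/10)*119 = 545853/10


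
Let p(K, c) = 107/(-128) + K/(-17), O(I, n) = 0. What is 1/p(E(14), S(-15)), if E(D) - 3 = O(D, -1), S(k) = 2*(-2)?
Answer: -2176/2203 ≈ -0.98774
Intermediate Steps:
S(k) = -4
E(D) = 3 (E(D) = 3 + 0 = 3)
p(K, c) = -107/128 - K/17 (p(K, c) = 107*(-1/128) + K*(-1/17) = -107/128 - K/17)
1/p(E(14), S(-15)) = 1/(-107/128 - 1/17*3) = 1/(-107/128 - 3/17) = 1/(-2203/2176) = -2176/2203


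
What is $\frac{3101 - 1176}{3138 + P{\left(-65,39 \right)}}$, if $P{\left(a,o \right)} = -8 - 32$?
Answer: $\frac{1925}{3098} \approx 0.62137$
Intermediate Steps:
$P{\left(a,o \right)} = -40$ ($P{\left(a,o \right)} = -8 - 32 = -40$)
$\frac{3101 - 1176}{3138 + P{\left(-65,39 \right)}} = \frac{3101 - 1176}{3138 - 40} = \frac{1925}{3098}$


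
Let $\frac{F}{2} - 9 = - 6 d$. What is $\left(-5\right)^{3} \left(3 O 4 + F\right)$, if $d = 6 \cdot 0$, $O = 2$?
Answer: $-5250$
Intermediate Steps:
$d = 0$
$F = 18$ ($F = 18 + 2 \left(\left(-6\right) 0\right) = 18 + 2 \cdot 0 = 18 + 0 = 18$)
$\left(-5\right)^{3} \left(3 O 4 + F\right) = \left(-5\right)^{3} \left(3 \cdot 2 \cdot 4 + 18\right) = - 125 \left(6 \cdot 4 + 18\right) = - 125 \left(24 + 18\right) = \left(-125\right) 42 = -5250$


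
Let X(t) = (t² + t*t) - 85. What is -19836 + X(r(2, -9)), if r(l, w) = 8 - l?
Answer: -19849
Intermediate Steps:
X(t) = -85 + 2*t² (X(t) = (t² + t²) - 85 = 2*t² - 85 = -85 + 2*t²)
-19836 + X(r(2, -9)) = -19836 + (-85 + 2*(8 - 1*2)²) = -19836 + (-85 + 2*(8 - 2)²) = -19836 + (-85 + 2*6²) = -19836 + (-85 + 2*36) = -19836 + (-85 + 72) = -19836 - 13 = -19849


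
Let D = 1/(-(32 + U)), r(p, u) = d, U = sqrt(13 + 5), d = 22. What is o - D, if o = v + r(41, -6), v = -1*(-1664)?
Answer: 848074/503 - 3*sqrt(2)/1006 ≈ 1686.0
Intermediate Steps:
U = 3*sqrt(2) (U = sqrt(18) = 3*sqrt(2) ≈ 4.2426)
r(p, u) = 22
v = 1664
D = 1/(-32 - 3*sqrt(2)) (D = 1/(-(32 + 3*sqrt(2))) = 1/(-32 - 3*sqrt(2)) ≈ -0.027592)
o = 1686 (o = 1664 + 22 = 1686)
o - D = 1686 - (-16/503 + 3*sqrt(2)/1006) = 1686 + (16/503 - 3*sqrt(2)/1006) = 848074/503 - 3*sqrt(2)/1006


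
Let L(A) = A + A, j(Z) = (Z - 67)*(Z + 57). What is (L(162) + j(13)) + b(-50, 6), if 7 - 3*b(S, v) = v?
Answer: -10367/3 ≈ -3455.7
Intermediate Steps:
j(Z) = (-67 + Z)*(57 + Z)
b(S, v) = 7/3 - v/3
L(A) = 2*A
(L(162) + j(13)) + b(-50, 6) = (2*162 + (-3819 + 13² - 10*13)) + (7/3 - ⅓*6) = (324 + (-3819 + 169 - 130)) + (7/3 - 2) = (324 - 3780) + ⅓ = -3456 + ⅓ = -10367/3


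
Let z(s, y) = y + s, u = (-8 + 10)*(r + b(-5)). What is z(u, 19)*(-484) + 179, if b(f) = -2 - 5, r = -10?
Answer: 7439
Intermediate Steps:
b(f) = -7
u = -34 (u = (-8 + 10)*(-10 - 7) = 2*(-17) = -34)
z(s, y) = s + y
z(u, 19)*(-484) + 179 = (-34 + 19)*(-484) + 179 = -15*(-484) + 179 = 7260 + 179 = 7439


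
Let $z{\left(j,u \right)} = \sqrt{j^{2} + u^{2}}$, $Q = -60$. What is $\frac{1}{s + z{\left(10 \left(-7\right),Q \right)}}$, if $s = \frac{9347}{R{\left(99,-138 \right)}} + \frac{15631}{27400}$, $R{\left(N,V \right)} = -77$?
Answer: $- \frac{537796908587400}{27140481465149369} - \frac{44512560400000 \sqrt{85}}{27140481465149369} \approx -0.034936$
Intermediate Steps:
$s = - \frac{254904213}{2109800}$ ($s = \frac{9347}{-77} + \frac{15631}{27400} = 9347 \left(- \frac{1}{77}\right) + 15631 \cdot \frac{1}{27400} = - \frac{9347}{77} + \frac{15631}{27400} = - \frac{254904213}{2109800} \approx -120.82$)
$\frac{1}{s + z{\left(10 \left(-7\right),Q \right)}} = \frac{1}{- \frac{254904213}{2109800} + \sqrt{\left(10 \left(-7\right)\right)^{2} + \left(-60\right)^{2}}} = \frac{1}{- \frac{254904213}{2109800} + \sqrt{\left(-70\right)^{2} + 3600}} = \frac{1}{- \frac{254904213}{2109800} + \sqrt{4900 + 3600}} = \frac{1}{- \frac{254904213}{2109800} + \sqrt{8500}} = \frac{1}{- \frac{254904213}{2109800} + 10 \sqrt{85}}$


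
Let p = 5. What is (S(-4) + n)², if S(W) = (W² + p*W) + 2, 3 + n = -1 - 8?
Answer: 196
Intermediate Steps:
n = -12 (n = -3 + (-1 - 8) = -3 - 9 = -12)
S(W) = 2 + W² + 5*W (S(W) = (W² + 5*W) + 2 = 2 + W² + 5*W)
(S(-4) + n)² = ((2 + (-4)² + 5*(-4)) - 12)² = ((2 + 16 - 20) - 12)² = (-2 - 12)² = (-14)² = 196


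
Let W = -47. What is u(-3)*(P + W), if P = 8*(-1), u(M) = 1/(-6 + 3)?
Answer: 55/3 ≈ 18.333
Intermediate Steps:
u(M) = -1/3 (u(M) = 1/(-3) = -1/3)
P = -8
u(-3)*(P + W) = -(-8 - 47)/3 = -1/3*(-55) = 55/3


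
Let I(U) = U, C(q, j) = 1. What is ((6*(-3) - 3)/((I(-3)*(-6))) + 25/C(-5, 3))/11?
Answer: 13/6 ≈ 2.1667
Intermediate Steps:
((6*(-3) - 3)/((I(-3)*(-6))) + 25/C(-5, 3))/11 = ((6*(-3) - 3)/((-3*(-6))) + 25/1)/11 = ((-18 - 3)/18 + 25*1)*(1/11) = (-21*1/18 + 25)*(1/11) = (-7/6 + 25)*(1/11) = (143/6)*(1/11) = 13/6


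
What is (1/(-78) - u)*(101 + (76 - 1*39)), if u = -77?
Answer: 138115/13 ≈ 10624.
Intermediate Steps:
(1/(-78) - u)*(101 + (76 - 1*39)) = (1/(-78) - 1*(-77))*(101 + (76 - 1*39)) = (-1/78 + 77)*(101 + (76 - 39)) = 6005*(101 + 37)/78 = (6005/78)*138 = 138115/13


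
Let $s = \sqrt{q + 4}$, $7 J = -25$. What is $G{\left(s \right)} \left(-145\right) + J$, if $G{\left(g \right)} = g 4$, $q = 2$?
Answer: $- \frac{25}{7} - 580 \sqrt{6} \approx -1424.3$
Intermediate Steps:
$J = - \frac{25}{7}$ ($J = \frac{1}{7} \left(-25\right) = - \frac{25}{7} \approx -3.5714$)
$s = \sqrt{6}$ ($s = \sqrt{2 + 4} = \sqrt{6} \approx 2.4495$)
$G{\left(g \right)} = 4 g$
$G{\left(s \right)} \left(-145\right) + J = 4 \sqrt{6} \left(-145\right) - \frac{25}{7} = - 580 \sqrt{6} - \frac{25}{7} = - \frac{25}{7} - 580 \sqrt{6}$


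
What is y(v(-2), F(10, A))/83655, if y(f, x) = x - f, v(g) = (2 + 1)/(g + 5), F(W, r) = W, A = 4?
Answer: 1/9295 ≈ 0.00010758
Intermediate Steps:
v(g) = 3/(5 + g)
y(v(-2), F(10, A))/83655 = (10 - 3/(5 - 2))/83655 = (10 - 3/3)*(1/83655) = (10 - 1*1)*(1/83655) = (10 - 1)*(1/83655) = 9*(1/83655) = 1/9295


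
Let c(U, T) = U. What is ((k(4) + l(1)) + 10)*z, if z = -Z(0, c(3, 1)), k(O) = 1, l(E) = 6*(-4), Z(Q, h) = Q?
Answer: 0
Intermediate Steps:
l(E) = -24
z = 0 (z = -1*0 = 0)
((k(4) + l(1)) + 10)*z = ((1 - 24) + 10)*0 = (-23 + 10)*0 = -13*0 = 0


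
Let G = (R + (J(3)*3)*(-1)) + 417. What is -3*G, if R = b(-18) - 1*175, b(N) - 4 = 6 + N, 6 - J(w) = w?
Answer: -675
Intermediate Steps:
J(w) = 6 - w
b(N) = 10 + N (b(N) = 4 + (6 + N) = 10 + N)
R = -183 (R = (10 - 18) - 1*175 = -8 - 175 = -183)
G = 225 (G = (-183 + ((6 - 1*3)*3)*(-1)) + 417 = (-183 + ((6 - 3)*3)*(-1)) + 417 = (-183 + (3*3)*(-1)) + 417 = (-183 + 9*(-1)) + 417 = (-183 - 9) + 417 = -192 + 417 = 225)
-3*G = -3*225 = -675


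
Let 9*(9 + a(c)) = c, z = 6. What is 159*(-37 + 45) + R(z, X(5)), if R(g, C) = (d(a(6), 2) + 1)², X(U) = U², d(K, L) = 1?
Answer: 1276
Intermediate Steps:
a(c) = -9 + c/9
R(g, C) = 4 (R(g, C) = (1 + 1)² = 2² = 4)
159*(-37 + 45) + R(z, X(5)) = 159*(-37 + 45) + 4 = 159*8 + 4 = 1272 + 4 = 1276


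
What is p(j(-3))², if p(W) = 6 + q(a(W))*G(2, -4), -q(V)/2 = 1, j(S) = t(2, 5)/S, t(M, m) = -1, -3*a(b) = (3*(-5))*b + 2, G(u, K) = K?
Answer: 196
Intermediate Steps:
a(b) = -⅔ + 5*b (a(b) = -((3*(-5))*b + 2)/3 = -(-15*b + 2)/3 = -(2 - 15*b)/3 = -⅔ + 5*b)
j(S) = -1/S
q(V) = -2 (q(V) = -2*1 = -2)
p(W) = 14 (p(W) = 6 - 2*(-4) = 6 + 8 = 14)
p(j(-3))² = 14² = 196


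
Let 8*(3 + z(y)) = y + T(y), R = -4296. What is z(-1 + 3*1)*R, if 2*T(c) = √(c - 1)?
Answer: 23091/2 ≈ 11546.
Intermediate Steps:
T(c) = √(-1 + c)/2 (T(c) = √(c - 1)/2 = √(-1 + c)/2)
z(y) = -3 + y/8 + √(-1 + y)/16 (z(y) = -3 + (y + √(-1 + y)/2)/8 = -3 + (y/8 + √(-1 + y)/16) = -3 + y/8 + √(-1 + y)/16)
z(-1 + 3*1)*R = (-3 + (-1 + 3*1)/8 + √(-1 + (-1 + 3*1))/16)*(-4296) = (-3 + (-1 + 3)/8 + √(-1 + (-1 + 3))/16)*(-4296) = (-3 + (⅛)*2 + √(-1 + 2)/16)*(-4296) = (-3 + ¼ + √1/16)*(-4296) = (-3 + ¼ + (1/16)*1)*(-4296) = (-3 + ¼ + 1/16)*(-4296) = -43/16*(-4296) = 23091/2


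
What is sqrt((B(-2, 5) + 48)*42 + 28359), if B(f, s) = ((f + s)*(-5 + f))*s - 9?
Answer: 3*sqrt(2843) ≈ 159.96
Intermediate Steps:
B(f, s) = -9 + s*(-5 + f)*(f + s) (B(f, s) = ((-5 + f)*(f + s))*s - 9 = s*(-5 + f)*(f + s) - 9 = -9 + s*(-5 + f)*(f + s))
sqrt((B(-2, 5) + 48)*42 + 28359) = sqrt(((-9 - 5*5**2 - 2*5**2 + 5*(-2)**2 - 5*(-2)*5) + 48)*42 + 28359) = sqrt(((-9 - 5*25 - 2*25 + 5*4 + 50) + 48)*42 + 28359) = sqrt(((-9 - 125 - 50 + 20 + 50) + 48)*42 + 28359) = sqrt((-114 + 48)*42 + 28359) = sqrt(-66*42 + 28359) = sqrt(-2772 + 28359) = sqrt(25587) = 3*sqrt(2843)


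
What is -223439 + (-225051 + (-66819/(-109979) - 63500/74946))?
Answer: -1848337291043693/4121243067 ≈ -4.4849e+5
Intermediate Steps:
-223439 + (-225051 + (-66819/(-109979) - 63500/74946)) = -223439 + (-225051 + (-66819*(-1/109979) - 63500*1/74946)) = -223439 + (-225051 + (66819/109979 - 31750/37473)) = -223439 + (-225051 - 987924863/4121243067) = -223439 - 927490861396280/4121243067 = -1848337291043693/4121243067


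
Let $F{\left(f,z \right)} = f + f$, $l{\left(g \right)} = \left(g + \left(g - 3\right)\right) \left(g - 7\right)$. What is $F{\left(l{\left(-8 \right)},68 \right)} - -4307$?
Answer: $4877$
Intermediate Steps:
$l{\left(g \right)} = \left(-7 + g\right) \left(-3 + 2 g\right)$ ($l{\left(g \right)} = \left(g + \left(-3 + g\right)\right) \left(-7 + g\right) = \left(-3 + 2 g\right) \left(-7 + g\right) = \left(-7 + g\right) \left(-3 + 2 g\right)$)
$F{\left(f,z \right)} = 2 f$
$F{\left(l{\left(-8 \right)},68 \right)} - -4307 = 2 \left(21 - -136 + 2 \left(-8\right)^{2}\right) - -4307 = 2 \left(21 + 136 + 2 \cdot 64\right) + 4307 = 2 \left(21 + 136 + 128\right) + 4307 = 2 \cdot 285 + 4307 = 570 + 4307 = 4877$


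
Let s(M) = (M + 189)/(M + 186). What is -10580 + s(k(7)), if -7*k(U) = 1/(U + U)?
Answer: -192823139/18227 ≈ -10579.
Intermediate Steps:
k(U) = -1/(14*U) (k(U) = -1/(7*(U + U)) = -1/(2*U)/7 = -1/(14*U))
s(M) = (189 + M)/(186 + M)
-10580 + s(k(7)) = -10580 + (189 - 1/14/7)/(186 - 1/14/7) = -10580 + (189 - 1/14*⅐)/(186 - 1/14*⅐) = -10580 + (189 - 1/98)/(186 - 1/98) = -10580 + (18521/98)/(18227/98) = -10580 + (98/18227)*(18521/98) = -10580 + 18521/18227 = -192823139/18227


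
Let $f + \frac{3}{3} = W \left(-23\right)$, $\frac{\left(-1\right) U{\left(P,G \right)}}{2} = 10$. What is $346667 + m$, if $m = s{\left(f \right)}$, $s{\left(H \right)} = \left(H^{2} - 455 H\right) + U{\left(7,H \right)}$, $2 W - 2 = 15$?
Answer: $\frac{1898667}{4} \approx 4.7467 \cdot 10^{5}$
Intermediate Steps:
$W = \frac{17}{2}$ ($W = 1 + \frac{1}{2} \cdot 15 = 1 + \frac{15}{2} = \frac{17}{2} \approx 8.5$)
$U{\left(P,G \right)} = -20$ ($U{\left(P,G \right)} = \left(-2\right) 10 = -20$)
$f = - \frac{393}{2}$ ($f = -1 + \frac{17}{2} \left(-23\right) = -1 - \frac{391}{2} = - \frac{393}{2} \approx -196.5$)
$s{\left(H \right)} = -20 + H^{2} - 455 H$ ($s{\left(H \right)} = \left(H^{2} - 455 H\right) - 20 = -20 + H^{2} - 455 H$)
$m = \frac{511999}{4}$ ($m = -20 + \left(- \frac{393}{2}\right)^{2} - - \frac{178815}{2} = -20 + \frac{154449}{4} + \frac{178815}{2} = \frac{511999}{4} \approx 1.28 \cdot 10^{5}$)
$346667 + m = 346667 + \frac{511999}{4} = \frac{1898667}{4}$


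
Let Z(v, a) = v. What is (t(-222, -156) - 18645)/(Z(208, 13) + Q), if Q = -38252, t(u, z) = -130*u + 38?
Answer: -10253/38044 ≈ -0.26950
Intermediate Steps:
t(u, z) = 38 - 130*u
(t(-222, -156) - 18645)/(Z(208, 13) + Q) = ((38 - 130*(-222)) - 18645)/(208 - 38252) = ((38 + 28860) - 18645)/(-38044) = (28898 - 18645)*(-1/38044) = 10253*(-1/38044) = -10253/38044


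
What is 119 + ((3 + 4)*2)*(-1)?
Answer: 105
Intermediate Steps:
119 + ((3 + 4)*2)*(-1) = 119 + (7*2)*(-1) = 119 + 14*(-1) = 119 - 14 = 105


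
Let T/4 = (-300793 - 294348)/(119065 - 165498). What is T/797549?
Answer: 2380564/37032592717 ≈ 6.4283e-5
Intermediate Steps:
T = 2380564/46433 (T = 4*((-300793 - 294348)/(119065 - 165498)) = 4*(-595141/(-46433)) = 4*(-595141*(-1/46433)) = 4*(595141/46433) = 2380564/46433 ≈ 51.269)
T/797549 = (2380564/46433)/797549 = (2380564/46433)*(1/797549) = 2380564/37032592717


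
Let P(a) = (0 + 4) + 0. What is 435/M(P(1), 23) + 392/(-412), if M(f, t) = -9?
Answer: -15229/309 ≈ -49.285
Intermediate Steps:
P(a) = 4 (P(a) = 4 + 0 = 4)
435/M(P(1), 23) + 392/(-412) = 435/(-9) + 392/(-412) = 435*(-⅑) + 392*(-1/412) = -145/3 - 98/103 = -15229/309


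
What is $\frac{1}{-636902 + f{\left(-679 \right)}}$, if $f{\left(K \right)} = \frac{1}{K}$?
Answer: $- \frac{679}{432456459} \approx -1.5701 \cdot 10^{-6}$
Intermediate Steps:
$\frac{1}{-636902 + f{\left(-679 \right)}} = \frac{1}{-636902 + \frac{1}{-679}} = \frac{1}{-636902 - \frac{1}{679}} = \frac{1}{- \frac{432456459}{679}} = - \frac{679}{432456459}$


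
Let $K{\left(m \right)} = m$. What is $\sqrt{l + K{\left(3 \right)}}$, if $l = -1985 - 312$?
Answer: $i \sqrt{2294} \approx 47.896 i$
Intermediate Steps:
$l = -2297$
$\sqrt{l + K{\left(3 \right)}} = \sqrt{-2297 + 3} = \sqrt{-2294} = i \sqrt{2294}$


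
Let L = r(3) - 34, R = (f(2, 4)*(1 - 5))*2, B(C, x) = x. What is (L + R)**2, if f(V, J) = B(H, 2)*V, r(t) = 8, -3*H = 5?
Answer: 3364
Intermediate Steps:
H = -5/3 (H = -1/3*5 = -5/3 ≈ -1.6667)
f(V, J) = 2*V
R = -32 (R = ((2*2)*(1 - 5))*2 = (4*(-4))*2 = -16*2 = -32)
L = -26 (L = 8 - 34 = -26)
(L + R)**2 = (-26 - 32)**2 = (-58)**2 = 3364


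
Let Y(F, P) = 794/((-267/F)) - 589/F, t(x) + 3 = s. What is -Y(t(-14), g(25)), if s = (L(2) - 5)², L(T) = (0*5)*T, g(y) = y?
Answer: 541559/5874 ≈ 92.196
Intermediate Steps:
L(T) = 0 (L(T) = 0*T = 0)
s = 25 (s = (0 - 5)² = (-5)² = 25)
t(x) = 22 (t(x) = -3 + 25 = 22)
Y(F, P) = -589/F - 794*F/267 (Y(F, P) = 794*(-F/267) - 589/F = -794*F/267 - 589/F = -589/F - 794*F/267)
-Y(t(-14), g(25)) = -(-589/22 - 794/267*22) = -(-589*1/22 - 17468/267) = -(-589/22 - 17468/267) = -1*(-541559/5874) = 541559/5874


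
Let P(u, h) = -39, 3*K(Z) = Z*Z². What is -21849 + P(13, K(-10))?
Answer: -21888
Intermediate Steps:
K(Z) = Z³/3 (K(Z) = (Z*Z²)/3 = Z³/3)
-21849 + P(13, K(-10)) = -21849 - 39 = -21888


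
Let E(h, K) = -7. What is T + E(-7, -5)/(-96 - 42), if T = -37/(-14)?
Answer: 1301/483 ≈ 2.6936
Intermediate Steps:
T = 37/14 (T = -37*(-1/14) = 37/14 ≈ 2.6429)
T + E(-7, -5)/(-96 - 42) = 37/14 - 7/(-96 - 42) = 37/14 - 7/(-138) = 37/14 - 7*(-1/138) = 37/14 + 7/138 = 1301/483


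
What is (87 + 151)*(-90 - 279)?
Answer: -87822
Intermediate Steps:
(87 + 151)*(-90 - 279) = 238*(-369) = -87822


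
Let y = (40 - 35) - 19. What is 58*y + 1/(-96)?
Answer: -77953/96 ≈ -812.01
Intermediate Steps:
y = -14 (y = 5 - 19 = -14)
58*y + 1/(-96) = 58*(-14) + 1/(-96) = -812 - 1/96 = -77953/96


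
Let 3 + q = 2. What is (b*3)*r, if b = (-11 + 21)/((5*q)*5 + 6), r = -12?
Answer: 360/19 ≈ 18.947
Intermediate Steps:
q = -1 (q = -3 + 2 = -1)
b = -10/19 (b = (-11 + 21)/((5*(-1))*5 + 6) = 10/(-5*5 + 6) = 10/(-25 + 6) = 10/(-19) = 10*(-1/19) = -10/19 ≈ -0.52632)
(b*3)*r = -10/19*3*(-12) = -30/19*(-12) = 360/19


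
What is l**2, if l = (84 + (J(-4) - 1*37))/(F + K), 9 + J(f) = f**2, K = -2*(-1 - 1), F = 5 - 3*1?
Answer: 81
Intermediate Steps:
F = 2 (F = 5 - 3 = 2)
K = 4 (K = -2*(-2) = 4)
J(f) = -9 + f**2
l = 9 (l = (84 + ((-9 + (-4)**2) - 1*37))/(2 + 4) = (84 + ((-9 + 16) - 37))/6 = (84 + (7 - 37))*(1/6) = (84 - 30)*(1/6) = 54*(1/6) = 9)
l**2 = 9**2 = 81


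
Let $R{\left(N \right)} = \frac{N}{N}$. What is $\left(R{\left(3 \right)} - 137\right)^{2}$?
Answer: $18496$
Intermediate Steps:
$R{\left(N \right)} = 1$
$\left(R{\left(3 \right)} - 137\right)^{2} = \left(1 - 137\right)^{2} = \left(-136\right)^{2} = 18496$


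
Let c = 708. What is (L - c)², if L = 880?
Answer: 29584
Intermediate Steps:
(L - c)² = (880 - 1*708)² = (880 - 708)² = 172² = 29584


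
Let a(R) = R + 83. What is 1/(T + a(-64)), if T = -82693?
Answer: -1/82674 ≈ -1.2096e-5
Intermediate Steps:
a(R) = 83 + R
1/(T + a(-64)) = 1/(-82693 + (83 - 64)) = 1/(-82693 + 19) = 1/(-82674) = -1/82674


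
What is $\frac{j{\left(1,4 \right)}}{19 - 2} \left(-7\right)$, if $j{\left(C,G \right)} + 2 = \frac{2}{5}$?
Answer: $\frac{56}{85} \approx 0.65882$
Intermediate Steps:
$j{\left(C,G \right)} = - \frac{8}{5}$ ($j{\left(C,G \right)} = -2 + \frac{2}{5} = - \frac{8}{5}$)
$\frac{j{\left(1,4 \right)}}{19 - 2} \left(-7\right) = - \frac{8}{5 \left(19 - 2\right)} \left(-7\right) = - \frac{8}{5 \cdot 17} \left(-7\right) = \left(- \frac{8}{5}\right) \frac{1}{17} \left(-7\right) = \left(- \frac{8}{85}\right) \left(-7\right) = \frac{56}{85}$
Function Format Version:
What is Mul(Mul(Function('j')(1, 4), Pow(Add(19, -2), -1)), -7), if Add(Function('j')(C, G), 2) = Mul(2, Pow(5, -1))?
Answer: Rational(56, 85) ≈ 0.65882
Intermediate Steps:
Function('j')(C, G) = Rational(-8, 5) (Function('j')(C, G) = Add(-2, Mul(2, Pow(5, -1))) = Add(-2, Mul(2, Rational(1, 5))) = Add(-2, Rational(2, 5)) = Rational(-8, 5))
Mul(Mul(Function('j')(1, 4), Pow(Add(19, -2), -1)), -7) = Mul(Mul(Rational(-8, 5), Pow(Add(19, -2), -1)), -7) = Mul(Mul(Rational(-8, 5), Pow(17, -1)), -7) = Mul(Mul(Rational(-8, 5), Rational(1, 17)), -7) = Mul(Rational(-8, 85), -7) = Rational(56, 85)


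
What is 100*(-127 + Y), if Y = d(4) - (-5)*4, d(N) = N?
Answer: -10300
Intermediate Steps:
Y = 24 (Y = 4 - (-5)*4 = 4 - 1*(-20) = 4 + 20 = 24)
100*(-127 + Y) = 100*(-127 + 24) = 100*(-103) = -10300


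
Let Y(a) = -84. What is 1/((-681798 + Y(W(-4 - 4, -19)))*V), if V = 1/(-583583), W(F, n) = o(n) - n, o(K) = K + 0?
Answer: 583583/681882 ≈ 0.85584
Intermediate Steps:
o(K) = K
W(F, n) = 0 (W(F, n) = n - n = 0)
V = -1/583583 ≈ -1.7136e-6
1/((-681798 + Y(W(-4 - 4, -19)))*V) = 1/((-681798 - 84)*(-1/583583)) = -583583/(-681882) = -1/681882*(-583583) = 583583/681882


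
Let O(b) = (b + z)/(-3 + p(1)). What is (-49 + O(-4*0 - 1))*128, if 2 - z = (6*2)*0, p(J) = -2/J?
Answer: -31488/5 ≈ -6297.6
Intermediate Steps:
z = 2 (z = 2 - 6*2*0 = 2 - 12*0 = 2 - 1*0 = 2 + 0 = 2)
O(b) = -⅖ - b/5 (O(b) = (b + 2)/(-3 - 2/1) = (2 + b)/(-3 - 2*1) = (2 + b)/(-3 - 2) = (2 + b)/(-5) = (2 + b)*(-⅕) = -⅖ - b/5)
(-49 + O(-4*0 - 1))*128 = (-49 + (-⅖ - (-4*0 - 1)/5))*128 = (-49 + (-⅖ - (0 - 1)/5))*128 = (-49 + (-⅖ - ⅕*(-1)))*128 = (-49 + (-⅖ + ⅕))*128 = (-49 - ⅕)*128 = -246/5*128 = -31488/5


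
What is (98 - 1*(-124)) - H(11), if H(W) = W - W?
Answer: 222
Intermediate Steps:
H(W) = 0
(98 - 1*(-124)) - H(11) = (98 - 1*(-124)) - 1*0 = (98 + 124) + 0 = 222 + 0 = 222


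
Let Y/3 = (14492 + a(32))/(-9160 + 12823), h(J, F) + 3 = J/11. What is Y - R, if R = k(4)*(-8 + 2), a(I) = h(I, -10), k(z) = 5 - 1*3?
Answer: 106861/4477 ≈ 23.869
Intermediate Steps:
k(z) = 2 (k(z) = 5 - 3 = 2)
h(J, F) = -3 + J/11
a(I) = -3 + I/11
R = -12 (R = 2*(-8 + 2) = 2*(-6) = -12)
Y = 53137/4477 (Y = 3*((14492 + (-3 + (1/11)*32))/(-9160 + 12823)) = 3*((14492 + (-3 + 32/11))/3663) = 3*((14492 - 1/11)*(1/3663)) = 3*((159411/11)*(1/3663)) = 3*(53137/13431) = 53137/4477 ≈ 11.869)
Y - R = 53137/4477 - 1*(-12) = 53137/4477 + 12 = 106861/4477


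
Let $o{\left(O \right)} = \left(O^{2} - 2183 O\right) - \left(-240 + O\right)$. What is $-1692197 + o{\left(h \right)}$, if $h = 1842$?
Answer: $-2321921$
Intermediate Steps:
$o{\left(O \right)} = 240 + O^{2} - 2184 O$
$-1692197 + o{\left(h \right)} = -1692197 + \left(240 + 1842^{2} - 4022928\right) = -1692197 + \left(240 + 3392964 - 4022928\right) = -1692197 - 629724 = -2321921$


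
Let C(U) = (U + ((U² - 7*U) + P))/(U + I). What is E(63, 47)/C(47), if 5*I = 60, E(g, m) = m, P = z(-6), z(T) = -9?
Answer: 2773/1918 ≈ 1.4458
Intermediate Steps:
P = -9
I = 12 (I = (⅕)*60 = 12)
C(U) = (-9 + U² - 6*U)/(12 + U) (C(U) = (U + ((U² - 7*U) - 9))/(U + 12) = (U + (-9 + U² - 7*U))/(12 + U) = (-9 + U² - 6*U)/(12 + U))
E(63, 47)/C(47) = 47/(((-9 + 47² - 6*47)/(12 + 47))) = 47/(((-9 + 2209 - 282)/59)) = 47/(((1/59)*1918)) = 47/(1918/59) = 47*(59/1918) = 2773/1918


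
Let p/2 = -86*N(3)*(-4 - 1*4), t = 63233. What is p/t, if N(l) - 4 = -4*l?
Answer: -11008/63233 ≈ -0.17409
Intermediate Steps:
N(l) = 4 - 4*l
p = -11008 (p = 2*(-86*(4 - 4*3)*(-4 - 1*4)) = 2*(-86*(4 - 12)*(-4 - 4)) = 2*(-(-688)*(-8)) = 2*(-86*64) = 2*(-5504) = -11008)
p/t = -11008/63233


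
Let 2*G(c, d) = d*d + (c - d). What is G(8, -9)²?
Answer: 2401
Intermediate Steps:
G(c, d) = c/2 + d²/2 - d/2 (G(c, d) = (d*d + (c - d))/2 = (d² + (c - d))/2 = (c + d² - d)/2 = c/2 + d²/2 - d/2)
G(8, -9)² = ((½)*8 + (½)*(-9)² - ½*(-9))² = (4 + (½)*81 + 9/2)² = (4 + 81/2 + 9/2)² = 49² = 2401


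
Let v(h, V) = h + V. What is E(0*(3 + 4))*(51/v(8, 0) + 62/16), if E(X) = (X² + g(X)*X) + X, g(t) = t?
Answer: 0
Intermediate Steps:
v(h, V) = V + h
E(X) = X + 2*X² (E(X) = (X² + X*X) + X = (X² + X²) + X = 2*X² + X = X + 2*X²)
E(0*(3 + 4))*(51/v(8, 0) + 62/16) = ((0*(3 + 4))*(1 + 2*(0*(3 + 4))))*(51/(0 + 8) + 62/16) = ((0*7)*(1 + 2*(0*7)))*(51/8 + 62*(1/16)) = (0*(1 + 2*0))*(51*(⅛) + 31/8) = (0*(1 + 0))*(51/8 + 31/8) = (0*1)*(41/4) = 0*(41/4) = 0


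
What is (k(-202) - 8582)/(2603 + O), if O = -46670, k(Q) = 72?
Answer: 230/1191 ≈ 0.19311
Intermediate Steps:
(k(-202) - 8582)/(2603 + O) = (72 - 8582)/(2603 - 46670) = -8510/(-44067) = -8510*(-1/44067) = 230/1191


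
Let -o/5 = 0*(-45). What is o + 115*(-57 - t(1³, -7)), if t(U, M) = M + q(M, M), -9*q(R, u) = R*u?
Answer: -46115/9 ≈ -5123.9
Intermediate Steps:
q(R, u) = -R*u/9
t(U, M) = M - M²/9 (t(U, M) = M - M*M/9 = M - M²/9)
o = 0 (o = -0*(-45) = -5*0 = 0)
o + 115*(-57 - t(1³, -7)) = 0 + 115*(-57 - (-7)*(9 - 1*(-7))/9) = 0 + 115*(-57 - (-7)*(9 + 7)/9) = 0 + 115*(-57 - (-7)*16/9) = 0 + 115*(-57 - 1*(-112/9)) = 0 + 115*(-57 + 112/9) = 0 + 115*(-401/9) = 0 - 46115/9 = -46115/9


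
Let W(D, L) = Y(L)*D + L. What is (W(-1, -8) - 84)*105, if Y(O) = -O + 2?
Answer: -10710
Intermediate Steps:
Y(O) = 2 - O
W(D, L) = L + D*(2 - L) (W(D, L) = (2 - L)*D + L = D*(2 - L) + L = L + D*(2 - L))
(W(-1, -8) - 84)*105 = ((-8 - 1*(-1)*(-2 - 8)) - 84)*105 = ((-8 - 1*(-1)*(-10)) - 84)*105 = ((-8 - 10) - 84)*105 = (-18 - 84)*105 = -102*105 = -10710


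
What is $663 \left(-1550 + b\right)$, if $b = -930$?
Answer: $-1644240$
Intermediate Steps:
$663 \left(-1550 + b\right) = 663 \left(-1550 - 930\right) = 663 \left(-2480\right) = -1644240$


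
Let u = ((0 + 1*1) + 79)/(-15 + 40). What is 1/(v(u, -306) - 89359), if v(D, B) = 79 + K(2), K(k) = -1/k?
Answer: -2/178561 ≈ -1.1201e-5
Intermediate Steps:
u = 16/5 (u = ((0 + 1) + 79)/25 = (1 + 79)*(1/25) = 80*(1/25) = 16/5 ≈ 3.2000)
v(D, B) = 157/2 (v(D, B) = 79 - 1/2 = 79 - 1*½ = 79 - ½ = 157/2)
1/(v(u, -306) - 89359) = 1/(157/2 - 89359) = 1/(-178561/2) = -2/178561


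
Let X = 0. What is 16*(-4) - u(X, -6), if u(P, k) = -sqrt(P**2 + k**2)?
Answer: -58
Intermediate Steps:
16*(-4) - u(X, -6) = 16*(-4) - (-1)*sqrt(0**2 + (-6)**2) = -64 - (-1)*sqrt(0 + 36) = -64 - (-1)*sqrt(36) = -64 - (-1)*6 = -64 - 1*(-6) = -64 + 6 = -58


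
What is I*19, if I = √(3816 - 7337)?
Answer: 19*I*√3521 ≈ 1127.4*I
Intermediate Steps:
I = I*√3521 (I = √(-3521) = I*√3521 ≈ 59.338*I)
I*19 = (I*√3521)*19 = 19*I*√3521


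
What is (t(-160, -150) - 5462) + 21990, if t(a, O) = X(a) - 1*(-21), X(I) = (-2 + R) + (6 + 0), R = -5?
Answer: 16548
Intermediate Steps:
X(I) = -1 (X(I) = (-2 - 5) + (6 + 0) = -7 + 6 = -1)
t(a, O) = 20 (t(a, O) = -1 - 1*(-21) = -1 + 21 = 20)
(t(-160, -150) - 5462) + 21990 = (20 - 5462) + 21990 = -5442 + 21990 = 16548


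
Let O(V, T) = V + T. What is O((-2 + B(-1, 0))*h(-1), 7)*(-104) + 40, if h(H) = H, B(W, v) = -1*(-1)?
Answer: -792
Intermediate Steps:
B(W, v) = 1
O(V, T) = T + V
O((-2 + B(-1, 0))*h(-1), 7)*(-104) + 40 = (7 + (-2 + 1)*(-1))*(-104) + 40 = (7 - 1*(-1))*(-104) + 40 = (7 + 1)*(-104) + 40 = 8*(-104) + 40 = -832 + 40 = -792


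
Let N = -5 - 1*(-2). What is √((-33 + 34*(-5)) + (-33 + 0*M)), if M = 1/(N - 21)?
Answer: 2*I*√59 ≈ 15.362*I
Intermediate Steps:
N = -3 (N = -5 + 2 = -3)
M = -1/24 (M = 1/(-3 - 21) = 1/(-24) = -1/24 ≈ -0.041667)
√((-33 + 34*(-5)) + (-33 + 0*M)) = √((-33 + 34*(-5)) + (-33 + 0*(-1/24))) = √((-33 - 170) + (-33 + 0)) = √(-203 - 33) = √(-236) = 2*I*√59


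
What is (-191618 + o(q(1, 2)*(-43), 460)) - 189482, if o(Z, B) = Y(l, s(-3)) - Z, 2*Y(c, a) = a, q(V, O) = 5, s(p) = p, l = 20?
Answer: -761773/2 ≈ -3.8089e+5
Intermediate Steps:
Y(c, a) = a/2
o(Z, B) = -3/2 - Z (o(Z, B) = (1/2)*(-3) - Z = -3/2 - Z)
(-191618 + o(q(1, 2)*(-43), 460)) - 189482 = (-191618 + (-3/2 - 5*(-43))) - 189482 = (-191618 + (-3/2 - 1*(-215))) - 189482 = (-191618 + (-3/2 + 215)) - 189482 = (-191618 + 427/2) - 189482 = -382809/2 - 189482 = -761773/2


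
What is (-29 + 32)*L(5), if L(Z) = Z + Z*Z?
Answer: 90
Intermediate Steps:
L(Z) = Z + Z**2
(-29 + 32)*L(5) = (-29 + 32)*(5*(1 + 5)) = 3*(5*6) = 3*30 = 90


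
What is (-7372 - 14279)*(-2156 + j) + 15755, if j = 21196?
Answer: -412219285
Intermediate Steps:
(-7372 - 14279)*(-2156 + j) + 15755 = (-7372 - 14279)*(-2156 + 21196) + 15755 = -21651*19040 + 15755 = -412235040 + 15755 = -412219285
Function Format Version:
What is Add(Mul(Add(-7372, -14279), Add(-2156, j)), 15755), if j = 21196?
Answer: -412219285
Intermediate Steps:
Add(Mul(Add(-7372, -14279), Add(-2156, j)), 15755) = Add(Mul(Add(-7372, -14279), Add(-2156, 21196)), 15755) = Add(Mul(-21651, 19040), 15755) = Add(-412235040, 15755) = -412219285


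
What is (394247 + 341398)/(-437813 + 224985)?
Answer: -735645/212828 ≈ -3.4565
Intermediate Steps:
(394247 + 341398)/(-437813 + 224985) = 735645/(-212828) = 735645*(-1/212828) = -735645/212828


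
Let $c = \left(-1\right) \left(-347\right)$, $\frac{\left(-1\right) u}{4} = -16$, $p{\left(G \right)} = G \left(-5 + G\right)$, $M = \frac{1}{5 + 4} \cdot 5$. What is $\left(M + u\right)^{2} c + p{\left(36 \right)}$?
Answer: $\frac{117224063}{81} \approx 1.4472 \cdot 10^{6}$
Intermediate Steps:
$M = \frac{5}{9}$ ($M = \frac{1}{9} \cdot 5 = \frac{5}{9} \approx 0.55556$)
$u = 64$ ($u = \left(-4\right) \left(-16\right) = 64$)
$c = 347$
$\left(M + u\right)^{2} c + p{\left(36 \right)} = \left(\frac{5}{9} + 64\right)^{2} \cdot 347 + 36 \left(-5 + 36\right) = \left(\frac{581}{9}\right)^{2} \cdot 347 + 36 \cdot 31 = \frac{337561}{81} \cdot 347 + 1116 = \frac{117133667}{81} + 1116 = \frac{117224063}{81}$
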